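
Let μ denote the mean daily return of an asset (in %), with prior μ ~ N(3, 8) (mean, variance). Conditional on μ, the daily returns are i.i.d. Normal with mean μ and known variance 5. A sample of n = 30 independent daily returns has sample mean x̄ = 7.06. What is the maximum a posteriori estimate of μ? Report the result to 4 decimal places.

n = 30, x̄ = 7.06.
For a Normal prior and Normal likelihood with known variance, the posterior is Normal; its mode equals its mean, the precision-weighted average.
Prior precision 1/σ₀² = 1/8 = 0.125; data precision n/σ² = 30/5 = 6.
μ̂ = (0.125·3 + 6·7.06) / (0.125 + 6) = 42.735/6.125 = 1221/175 ≈ 6.9771.

μ̂_MAP = 6.9771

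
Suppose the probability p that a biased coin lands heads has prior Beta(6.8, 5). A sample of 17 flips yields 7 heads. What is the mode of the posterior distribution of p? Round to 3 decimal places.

Prior: Beta(6.8, 5).
Data: 7 successes in 17 trials. The binomial likelihood contributes p^7(1−p)^10, so the posterior is Beta(6.8+7, 5+10) = Beta(13.8, 15).
For Beta(a, b) with a, b > 1 the mode is (a−1)/(a+b−2) = 12.8/26.8 ≈ 0.478.

p̂_MAP = 0.478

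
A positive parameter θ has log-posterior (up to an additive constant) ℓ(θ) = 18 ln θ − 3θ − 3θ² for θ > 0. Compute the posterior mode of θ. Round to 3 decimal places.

θ̂_MAP = 1.500

ℓ'(θ) = 18/θ − 3 − 6θ. Setting this to zero and multiplying by θ: 6θ² + 3θ − 18 = 0.
θ = (−3 + √(3² + 4·6·18)) / (2·6) = (−3 + √441) / 12 = (−3 + 21)/12 = 3/2.
ℓ''(θ) = −18/θ² − 6 < 0, confirming a maximum.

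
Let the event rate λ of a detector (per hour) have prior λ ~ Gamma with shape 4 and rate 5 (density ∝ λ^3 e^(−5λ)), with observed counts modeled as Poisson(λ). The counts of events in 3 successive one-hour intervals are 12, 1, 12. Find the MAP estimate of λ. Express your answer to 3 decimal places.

λ̂_MAP = 3.500

Σxᵢ = 12+1+12 = 25, with n = 3.
Posterior ∝ λ^3e^(−5λ) · λ^25e^(−3λ) = λ^28e^(−8λ), i.e. Gamma(shape=29, rate=8).
The mode of a Gamma(a, b) with a ≥ 1 (shape–rate) is (a−1)/b = 28/8 ≈ 3.500.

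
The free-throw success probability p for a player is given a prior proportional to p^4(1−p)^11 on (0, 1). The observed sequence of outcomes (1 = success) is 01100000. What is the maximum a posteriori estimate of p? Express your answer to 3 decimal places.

p̂_MAP = 0.261

The prior density ∝ p^4(1−p)^11 is the kernel of Beta(5, 12).
Data: 2 successes in 8 trials (from the sequence). The binomial likelihood contributes p^2(1−p)^6, so the posterior is Beta(5+2, 12+6) = Beta(7, 18).
For Beta(a, b) with a, b > 1 the mode is (a−1)/(a+b−2) = 6/23 ≈ 0.261.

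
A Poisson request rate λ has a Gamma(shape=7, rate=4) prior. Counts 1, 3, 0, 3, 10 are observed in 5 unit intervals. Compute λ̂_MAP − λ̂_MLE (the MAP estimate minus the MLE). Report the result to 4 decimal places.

MAP − MLE = -0.8444

Σxᵢ = 17. Posterior is Gamma(24, 9); MAP = (24−1)/9 = 23/9 ≈ 2.55556.
MLE = x̄ = 17/5 ≈ 3.40000.
Difference = 23/9 − 17/5 = -38/45 ≈ -0.8444.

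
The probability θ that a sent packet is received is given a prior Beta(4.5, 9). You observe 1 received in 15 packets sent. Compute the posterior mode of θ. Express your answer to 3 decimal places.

θ̂_MAP = 0.170

Prior: Beta(4.5, 9).
Data: 1 success in 15 trials. The binomial likelihood contributes θ(1−θ)^14, so the posterior is Beta(4.5+1, 9+14) = Beta(5.5, 23).
For Beta(a, b) with a, b > 1 the mode is (a−1)/(a+b−2) = 4.5/26.5 ≈ 0.170.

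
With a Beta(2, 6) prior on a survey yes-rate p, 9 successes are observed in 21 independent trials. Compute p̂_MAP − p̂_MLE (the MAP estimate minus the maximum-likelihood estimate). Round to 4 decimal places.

Posterior is Beta(11, 18); MAP = (11−1)/(29−2) = 10/27 ≈ 0.37037.
MLE ignores the prior: p̂_MLE = k/n = 9/21 ≈ 0.42857.
Difference = 10/27 − 9/21 = -11/189 ≈ -0.0582.

MAP − MLE = -0.0582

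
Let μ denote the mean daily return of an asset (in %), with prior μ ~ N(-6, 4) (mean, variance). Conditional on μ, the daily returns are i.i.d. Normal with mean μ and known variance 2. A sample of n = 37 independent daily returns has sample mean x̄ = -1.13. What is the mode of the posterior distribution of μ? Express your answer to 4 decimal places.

μ̂_MAP = -1.1949

n = 37, x̄ = -1.13.
For a Normal prior and Normal likelihood with known variance, the posterior is Normal; its mode equals its mean, the precision-weighted average.
Prior precision 1/σ₀² = 1/4 = 0.25; data precision n/σ² = 37/2 = 18.5.
μ̂ = (0.25·(-6) + 18.5·(-1.13)) / (0.25 + 18.5) = (-22.405)/18.75 = -4481/3750 ≈ -1.1949.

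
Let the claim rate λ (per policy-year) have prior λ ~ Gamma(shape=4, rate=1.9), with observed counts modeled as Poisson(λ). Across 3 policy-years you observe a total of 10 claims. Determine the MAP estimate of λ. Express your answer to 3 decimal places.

λ̂_MAP = 2.653

Σxᵢ = 10, n = 3.
Posterior ∝ λ^3e^(−1.9λ) · λ^10e^(−3λ) = λ^13e^(−4.9λ), i.e. Gamma(shape=14, rate=4.9).
The mode of a Gamma(a, b) with a ≥ 1 (shape–rate) is (a−1)/b = 13/4.9 ≈ 2.653.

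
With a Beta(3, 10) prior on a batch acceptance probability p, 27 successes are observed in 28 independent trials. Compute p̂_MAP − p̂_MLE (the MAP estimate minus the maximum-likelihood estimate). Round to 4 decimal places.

Posterior is Beta(30, 11); MAP = (30−1)/(41−2) = 29/39 ≈ 0.74359.
MLE ignores the prior: p̂_MLE = k/n = 27/28 ≈ 0.96429.
Difference = 29/39 − 27/28 = -241/1092 ≈ -0.2207.

MAP − MLE = -0.2207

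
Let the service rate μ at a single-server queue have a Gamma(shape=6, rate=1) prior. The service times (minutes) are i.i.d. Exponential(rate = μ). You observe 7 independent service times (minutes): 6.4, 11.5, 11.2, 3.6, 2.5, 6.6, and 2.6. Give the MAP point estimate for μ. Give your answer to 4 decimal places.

The Exponential(rate=μ) likelihood is ∝ μ^n e^(−μΣtᵢ). Here n = 7 and Σtᵢ = 6.4 + 11.5 + 11.2 + 3.6 + 2.5 + 6.6 + 2.6 = 44.4.
Posterior ∝ μ^5e^(−1μ) · μ^7e^(−44.4μ) = μ^12e^(−45.4μ), i.e. Gamma(13, 45.4).
Mode = (a−1)/b = 12/45.4 ≈ 0.2643.

μ̂_MAP = 0.2643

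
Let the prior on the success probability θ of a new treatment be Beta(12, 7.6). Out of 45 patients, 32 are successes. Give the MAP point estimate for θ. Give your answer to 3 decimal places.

θ̂_MAP = 0.687

Prior: Beta(12, 7.6).
Data: 32 successes in 45 trials. The binomial likelihood contributes θ^32(1−θ)^13, so the posterior is Beta(12+32, 7.6+13) = Beta(44, 20.6).
For Beta(a, b) with a, b > 1 the mode is (a−1)/(a+b−2) = 43/62.6 ≈ 0.687.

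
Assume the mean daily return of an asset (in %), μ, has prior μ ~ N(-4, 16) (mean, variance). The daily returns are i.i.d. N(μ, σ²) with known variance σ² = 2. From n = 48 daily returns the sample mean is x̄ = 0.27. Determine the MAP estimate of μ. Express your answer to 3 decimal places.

n = 48, x̄ = 0.27.
For a Normal prior and Normal likelihood with known variance, the posterior is Normal; its mode equals its mean, the precision-weighted average.
Prior precision 1/σ₀² = 1/16 = 0.0625; data precision n/σ² = 48/2 = 24.
μ̂ = (0.0625·(-4) + 24·0.27) / (0.0625 + 24) = 6.23/24.0625 = 356/1375 ≈ 0.259.

μ̂_MAP = 0.259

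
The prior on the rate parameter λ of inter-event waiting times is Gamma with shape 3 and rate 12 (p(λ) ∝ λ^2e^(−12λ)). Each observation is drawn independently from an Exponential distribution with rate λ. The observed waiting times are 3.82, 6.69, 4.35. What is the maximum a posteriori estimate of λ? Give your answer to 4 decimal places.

The Exponential(rate=λ) likelihood is ∝ λ^n e^(−λΣtᵢ). Here n = 3 and Σtᵢ = 3.82 + 6.69 + 4.35 = 14.86.
Posterior ∝ λ^2e^(−12λ) · λ^3e^(−14.86λ) = λ^5e^(−26.86λ), i.e. Gamma(6, 26.86).
Mode = (a−1)/b = 5/26.86 ≈ 0.1862.

λ̂_MAP = 0.1862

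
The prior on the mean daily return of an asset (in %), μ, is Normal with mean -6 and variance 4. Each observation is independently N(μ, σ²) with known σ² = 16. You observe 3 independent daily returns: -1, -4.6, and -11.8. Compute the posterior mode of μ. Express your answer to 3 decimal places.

n = 3; x̄ = ((-1) + (-4.6) + (-11.8))/3 = -17.4/3 = -5.8.
For a Normal prior and Normal likelihood with known variance, the posterior is Normal; its mode equals its mean, the precision-weighted average.
Prior precision 1/σ₀² = 1/4 = 0.25; data precision n/σ² = 3/16 = 0.1875.
μ̂ = (0.25·(-6) + 0.1875·(-5.8)) / (0.25 + 0.1875) = (-2.5875)/0.4375 = -207/35 ≈ -5.914.

μ̂_MAP = -5.914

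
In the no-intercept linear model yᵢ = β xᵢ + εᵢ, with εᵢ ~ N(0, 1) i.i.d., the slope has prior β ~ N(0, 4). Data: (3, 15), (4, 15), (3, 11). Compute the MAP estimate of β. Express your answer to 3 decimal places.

log p(β | y) = −Σ(yᵢ − βxᵢ)²/(2·1) − β²/(2·4) + const.
Setting the derivative to zero: Σxᵢ(yᵢ − βxᵢ)/1 − β/4 = 0, so β = Σxᵢyᵢ / (Σxᵢ² + σ²/τ²).
Σxᵢyᵢ = 3·15 + 4·15 + 3·11 = 138; Σxᵢ² = 34; σ²/τ² = 0.25.
β̂_MAP = 138 / (34 + 0.25) = 138/34.25 ≈ 4.029.

β̂_MAP = 4.029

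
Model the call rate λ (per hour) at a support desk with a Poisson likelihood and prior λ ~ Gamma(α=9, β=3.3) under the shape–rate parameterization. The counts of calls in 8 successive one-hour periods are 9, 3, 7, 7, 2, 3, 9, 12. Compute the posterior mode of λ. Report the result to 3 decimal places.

λ̂_MAP = 5.310

Σxᵢ = 9+3+7+7+2+3+9+12 = 52, with n = 8.
Posterior ∝ λ^8e^(−3.3λ) · λ^52e^(−8λ) = λ^60e^(−11.3λ), i.e. Gamma(shape=61, rate=11.3).
The mode of a Gamma(a, b) with a ≥ 1 (shape–rate) is (a−1)/b = 60/11.3 ≈ 5.310.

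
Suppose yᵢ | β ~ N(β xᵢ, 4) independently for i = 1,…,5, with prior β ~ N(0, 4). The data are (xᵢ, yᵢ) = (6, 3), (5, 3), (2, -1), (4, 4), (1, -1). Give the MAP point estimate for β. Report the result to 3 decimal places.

log p(β | y) = −Σ(yᵢ − βxᵢ)²/(2·4) − β²/(2·4) + const.
Setting the derivative to zero: Σxᵢ(yᵢ − βxᵢ)/4 − β/4 = 0, so β = Σxᵢyᵢ / (Σxᵢ² + σ²/τ²).
Σxᵢyᵢ = 6·3 + 5·3 + 2·(-1) + 4·4 + 1·(-1) = 46; Σxᵢ² = 82; σ²/τ² = 1.
β̂_MAP = 46 / (82 + 1) = 46/83 ≈ 0.554.

β̂_MAP = 0.554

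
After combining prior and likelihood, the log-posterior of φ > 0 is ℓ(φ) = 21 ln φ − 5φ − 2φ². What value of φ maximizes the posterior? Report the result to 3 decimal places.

ℓ'(φ) = 21/φ − 5 − 4φ. Setting this to zero and multiplying by φ: 4φ² + 5φ − 21 = 0.
φ = (−5 + √(5² + 4·4·21)) / (2·4) = (−5 + √361) / 8 = (−5 + 19)/8 = 7/4.
ℓ''(φ) = −21/φ² − 4 < 0, confirming a maximum.

φ̂_MAP = 1.750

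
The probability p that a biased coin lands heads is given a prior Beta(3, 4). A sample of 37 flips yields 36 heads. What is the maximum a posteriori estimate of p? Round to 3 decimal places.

p̂_MAP = 0.905

Prior: Beta(3, 4).
Data: 36 successes in 37 trials. The binomial likelihood contributes p^36(1−p)^1, so the posterior is Beta(3+36, 4+1) = Beta(39, 5).
For Beta(a, b) with a, b > 1 the mode is (a−1)/(a+b−2) = 38/42 ≈ 0.905.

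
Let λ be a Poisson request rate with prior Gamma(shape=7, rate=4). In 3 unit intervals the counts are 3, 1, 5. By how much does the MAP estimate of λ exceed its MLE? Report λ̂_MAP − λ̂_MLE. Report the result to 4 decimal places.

Σxᵢ = 9. Posterior is Gamma(16, 7); MAP = (16−1)/7 = 15/7 ≈ 2.14286.
MLE = x̄ = 9/3 ≈ 3.00000.
Difference = 15/7 − 9/3 = -6/7 ≈ -0.8571.

MAP − MLE = -0.8571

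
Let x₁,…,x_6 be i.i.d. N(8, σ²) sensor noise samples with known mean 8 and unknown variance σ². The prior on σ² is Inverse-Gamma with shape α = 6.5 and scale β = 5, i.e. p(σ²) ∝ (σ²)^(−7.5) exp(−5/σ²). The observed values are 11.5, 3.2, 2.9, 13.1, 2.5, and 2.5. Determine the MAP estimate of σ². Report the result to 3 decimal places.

σ̂²_MAP = 7.515

Sum of squared deviations about the known mean: SS = (11.5−8)² + (3.2−8)² + (2.9−8)² + (13.1−8)² + (2.5−8)² + (2.5−8)² = 147.81.
The Normal likelihood contributes (σ²)^(−n/2) exp(−SS/(2σ²)), so the posterior is Inverse-Gamma(α + n/2, β + SS/2) = Inverse-Gamma(9.5, 78.905).
The mode of Inverse-Gamma(a, b) is b/(a+1) = 78.905/10.5 ≈ 7.515.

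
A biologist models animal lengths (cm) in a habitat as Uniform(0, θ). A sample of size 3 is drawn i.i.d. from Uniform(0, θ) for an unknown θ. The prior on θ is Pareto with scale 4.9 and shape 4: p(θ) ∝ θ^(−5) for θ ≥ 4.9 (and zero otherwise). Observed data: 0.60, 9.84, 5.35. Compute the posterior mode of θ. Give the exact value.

θ̂_MAP = 9.84

The Uniform(0, θ) likelihood is θ^(−n) for θ ≥ max(xᵢ), zero otherwise. Here max(xᵢ) = 9.84.
Posterior ∝ θ^(−5) · θ^(−3) = θ^(−8) on θ ≥ max(4.9, 9.84) = 9.84.
This density is strictly decreasing in θ, so the posterior mode lies at the lower boundary of the support.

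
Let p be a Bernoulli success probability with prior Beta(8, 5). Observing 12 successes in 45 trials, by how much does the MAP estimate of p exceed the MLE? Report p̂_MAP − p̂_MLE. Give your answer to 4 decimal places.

MAP − MLE = 0.0726

Posterior is Beta(20, 38); MAP = (20−1)/(58−2) = 19/56 ≈ 0.33929.
MLE ignores the prior: p̂_MLE = k/n = 12/45 ≈ 0.26667.
Difference = 19/56 − 12/45 = 61/840 ≈ 0.0726.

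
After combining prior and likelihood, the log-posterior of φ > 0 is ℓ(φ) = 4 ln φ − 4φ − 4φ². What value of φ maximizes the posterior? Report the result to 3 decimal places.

φ̂_MAP = 0.500

ℓ'(φ) = 4/φ − 4 − 8φ. Setting this to zero and multiplying by φ: 8φ² + 4φ − 4 = 0.
φ = (−4 + √(4² + 4·8·4)) / (2·8) = (−4 + √144) / 16 = (−4 + 12)/16 = 1/2.
ℓ''(φ) = −4/φ² − 8 < 0, confirming a maximum.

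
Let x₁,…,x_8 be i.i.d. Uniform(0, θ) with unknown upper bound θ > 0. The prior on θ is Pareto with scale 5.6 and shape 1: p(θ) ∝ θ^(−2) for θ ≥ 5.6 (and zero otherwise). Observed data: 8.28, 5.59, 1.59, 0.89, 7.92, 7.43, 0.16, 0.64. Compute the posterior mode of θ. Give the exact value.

θ̂_MAP = 8.28

The Uniform(0, θ) likelihood is θ^(−n) for θ ≥ max(xᵢ), zero otherwise. Here max(xᵢ) = 8.28.
Posterior ∝ θ^(−2) · θ^(−8) = θ^(−10) on θ ≥ max(5.6, 8.28) = 8.28.
This density is strictly decreasing in θ, so the posterior mode lies at the lower boundary of the support.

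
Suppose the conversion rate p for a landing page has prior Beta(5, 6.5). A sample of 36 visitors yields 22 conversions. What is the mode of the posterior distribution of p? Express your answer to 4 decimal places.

p̂_MAP = 0.5714

Prior: Beta(5, 6.5).
Data: 22 successes in 36 trials. The binomial likelihood contributes p^22(1−p)^14, so the posterior is Beta(5+22, 6.5+14) = Beta(27, 20.5).
For Beta(a, b) with a, b > 1 the mode is (a−1)/(a+b−2) = 26/45.5 ≈ 0.5714.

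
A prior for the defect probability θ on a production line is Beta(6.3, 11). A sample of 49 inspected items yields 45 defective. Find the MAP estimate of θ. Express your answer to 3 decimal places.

Prior: Beta(6.3, 11).
Data: 45 successes in 49 trials. The binomial likelihood contributes θ^45(1−θ)^4, so the posterior is Beta(6.3+45, 11+4) = Beta(51.3, 15).
For Beta(a, b) with a, b > 1 the mode is (a−1)/(a+b−2) = 50.3/64.3 ≈ 0.782.

θ̂_MAP = 0.782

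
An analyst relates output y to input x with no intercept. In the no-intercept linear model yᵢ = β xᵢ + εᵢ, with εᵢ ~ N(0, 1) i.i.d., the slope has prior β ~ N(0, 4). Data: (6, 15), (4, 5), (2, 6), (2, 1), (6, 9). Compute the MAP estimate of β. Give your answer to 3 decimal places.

log p(β | y) = −Σ(yᵢ − βxᵢ)²/(2·1) − β²/(2·4) + const.
Setting the derivative to zero: Σxᵢ(yᵢ − βxᵢ)/1 − β/4 = 0, so β = Σxᵢyᵢ / (Σxᵢ² + σ²/τ²).
Σxᵢyᵢ = 6·15 + 4·5 + 2·6 + 2·1 + 6·9 = 178; Σxᵢ² = 96; σ²/τ² = 0.25.
β̂_MAP = 178 / (96 + 0.25) = 178/96.25 ≈ 1.849.

β̂_MAP = 1.849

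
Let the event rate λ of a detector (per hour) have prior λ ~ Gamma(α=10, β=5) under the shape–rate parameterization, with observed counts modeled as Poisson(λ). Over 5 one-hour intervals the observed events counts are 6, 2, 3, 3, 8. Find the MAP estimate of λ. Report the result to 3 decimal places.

λ̂_MAP = 3.100

Σxᵢ = 6+2+3+3+8 = 22, with n = 5.
Posterior ∝ λ^9e^(−5λ) · λ^22e^(−5λ) = λ^31e^(−10λ), i.e. Gamma(shape=32, rate=10).
The mode of a Gamma(a, b) with a ≥ 1 (shape–rate) is (a−1)/b = 31/10 ≈ 3.100.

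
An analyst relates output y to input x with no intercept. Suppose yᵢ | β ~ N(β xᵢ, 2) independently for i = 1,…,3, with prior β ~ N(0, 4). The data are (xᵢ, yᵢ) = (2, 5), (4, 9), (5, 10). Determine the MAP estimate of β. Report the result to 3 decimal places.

log p(β | y) = −Σ(yᵢ − βxᵢ)²/(2·2) − β²/(2·4) + const.
Setting the derivative to zero: Σxᵢ(yᵢ − βxᵢ)/2 − β/4 = 0, so β = Σxᵢyᵢ / (Σxᵢ² + σ²/τ²).
Σxᵢyᵢ = 2·5 + 4·9 + 5·10 = 96; Σxᵢ² = 45; σ²/τ² = 0.5.
β̂_MAP = 96 / (45 + 0.5) = 96/45.5 ≈ 2.110.

β̂_MAP = 2.110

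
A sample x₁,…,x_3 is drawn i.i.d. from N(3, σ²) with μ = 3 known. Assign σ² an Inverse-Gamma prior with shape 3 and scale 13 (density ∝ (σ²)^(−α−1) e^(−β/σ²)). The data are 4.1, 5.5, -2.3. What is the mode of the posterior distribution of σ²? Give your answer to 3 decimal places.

σ̂²_MAP = 5.595

Sum of squared deviations about the known mean: SS = (4.1−3)² + (5.5−3)² + (-2.3−3)² = 35.55.
The Normal likelihood contributes (σ²)^(−n/2) exp(−SS/(2σ²)), so the posterior is Inverse-Gamma(α + n/2, β + SS/2) = Inverse-Gamma(4.5, 30.775).
The mode of Inverse-Gamma(a, b) is b/(a+1) = 30.775/5.5 ≈ 5.595.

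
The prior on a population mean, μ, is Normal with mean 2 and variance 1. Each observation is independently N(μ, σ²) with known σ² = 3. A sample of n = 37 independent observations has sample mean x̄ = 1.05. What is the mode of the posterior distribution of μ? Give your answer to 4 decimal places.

n = 37, x̄ = 1.05.
For a Normal prior and Normal likelihood with known variance, the posterior is Normal; its mode equals its mean, the precision-weighted average.
Prior precision 1/σ₀² = 1/1 = 1; data precision n/σ² = 37/3.
μ̂ = (1·2 + (37/3)·1.05) / (1 + 37/3) = 14.95/(40/3) = 1.12125 ≈ 1.1213.

μ̂_MAP = 1.1213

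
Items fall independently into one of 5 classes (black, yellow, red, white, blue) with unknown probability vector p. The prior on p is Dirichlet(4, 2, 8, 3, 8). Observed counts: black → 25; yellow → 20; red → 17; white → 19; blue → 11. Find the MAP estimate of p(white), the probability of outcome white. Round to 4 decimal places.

MAP estimate of p(white) = 0.1875

The posterior is Dirichlet(αᵢ + nᵢ) = Dirichlet(29, 22, 25, 22, 19).
For a Dirichlet(a₁,…,a_K) with all aᵢ > 1, the mode has j-th component (aⱼ − 1)/(Σaᵢ − K).
Here Σaᵢ = 117 and K = 5, so p(white) = (22 − 1)/(117 − 5) = 21/112 ≈ 0.1875.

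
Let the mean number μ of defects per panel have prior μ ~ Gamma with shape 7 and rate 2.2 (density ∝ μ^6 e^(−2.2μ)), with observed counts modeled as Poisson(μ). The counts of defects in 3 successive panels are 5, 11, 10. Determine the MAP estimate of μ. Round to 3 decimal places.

Σxᵢ = 5+11+10 = 26, with n = 3.
Posterior ∝ μ^6e^(−2.2μ) · μ^26e^(−3μ) = μ^32e^(−5.2μ), i.e. Gamma(shape=33, rate=5.2).
The mode of a Gamma(a, b) with a ≥ 1 (shape–rate) is (a−1)/b = 32/5.2 ≈ 6.154.

μ̂_MAP = 6.154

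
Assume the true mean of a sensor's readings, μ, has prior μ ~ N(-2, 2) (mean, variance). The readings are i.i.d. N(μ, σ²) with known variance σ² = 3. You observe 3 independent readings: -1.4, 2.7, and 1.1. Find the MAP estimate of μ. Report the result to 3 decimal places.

n = 3; x̄ = ((-1.4) + 2.7 + 1.1)/3 = 2.4/3 = 0.8.
For a Normal prior and Normal likelihood with known variance, the posterior is Normal; its mode equals its mean, the precision-weighted average.
Prior precision 1/σ₀² = 1/2 = 0.5; data precision n/σ² = 3/3 = 1.
μ̂ = (0.5·(-2) + 1·0.8) / (0.5 + 1) = (-0.2)/1.5 = -2/15 ≈ -0.133.

μ̂_MAP = -0.133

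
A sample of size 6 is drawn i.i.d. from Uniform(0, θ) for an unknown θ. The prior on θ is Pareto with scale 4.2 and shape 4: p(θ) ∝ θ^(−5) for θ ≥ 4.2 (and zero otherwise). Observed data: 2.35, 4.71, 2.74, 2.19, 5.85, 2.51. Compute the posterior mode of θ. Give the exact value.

The Uniform(0, θ) likelihood is θ^(−n) for θ ≥ max(xᵢ), zero otherwise. Here max(xᵢ) = 5.85.
Posterior ∝ θ^(−5) · θ^(−6) = θ^(−11) on θ ≥ max(4.2, 5.85) = 5.85.
This density is strictly decreasing in θ, so the posterior mode lies at the lower boundary of the support.

θ̂_MAP = 5.85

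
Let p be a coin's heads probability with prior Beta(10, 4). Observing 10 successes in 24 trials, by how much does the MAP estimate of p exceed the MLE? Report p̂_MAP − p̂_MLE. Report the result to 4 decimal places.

MAP − MLE = 0.1111

Posterior is Beta(20, 18); MAP = (20−1)/(38−2) = 19/36 ≈ 0.52778.
MLE ignores the prior: p̂_MLE = k/n = 10/24 ≈ 0.41667.
Difference = 19/36 − 10/24 = 1/9 ≈ 0.1111.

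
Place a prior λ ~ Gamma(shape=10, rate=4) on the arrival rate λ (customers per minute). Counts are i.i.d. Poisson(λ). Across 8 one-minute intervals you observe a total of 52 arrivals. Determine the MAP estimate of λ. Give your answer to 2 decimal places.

Σxᵢ = 52, n = 8.
Posterior ∝ λ^9e^(−4λ) · λ^52e^(−8λ) = λ^61e^(−12λ), i.e. Gamma(shape=62, rate=12).
The mode of a Gamma(a, b) with a ≥ 1 (shape–rate) is (a−1)/b = 61/12 ≈ 5.08.

λ̂_MAP = 5.08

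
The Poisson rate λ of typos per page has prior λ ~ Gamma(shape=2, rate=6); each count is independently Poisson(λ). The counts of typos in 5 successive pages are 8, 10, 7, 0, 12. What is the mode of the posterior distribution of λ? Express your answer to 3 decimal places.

λ̂_MAP = 3.455

Σxᵢ = 8+10+7+0+12 = 37, with n = 5.
Posterior ∝ λe^(−6λ) · λ^37e^(−5λ) = λ^38e^(−11λ), i.e. Gamma(shape=39, rate=11).
The mode of a Gamma(a, b) with a ≥ 1 (shape–rate) is (a−1)/b = 38/11 ≈ 3.455.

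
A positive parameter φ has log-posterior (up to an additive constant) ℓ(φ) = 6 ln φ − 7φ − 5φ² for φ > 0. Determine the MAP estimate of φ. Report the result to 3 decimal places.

ℓ'(φ) = 6/φ − 7 − 10φ. Setting this to zero and multiplying by φ: 10φ² + 7φ − 6 = 0.
φ = (−7 + √(7² + 4·10·6)) / (2·10) = (−7 + √289) / 20 = (−7 + 17)/20 = 1/2.
ℓ''(φ) = −6/φ² − 10 < 0, confirming a maximum.

φ̂_MAP = 0.500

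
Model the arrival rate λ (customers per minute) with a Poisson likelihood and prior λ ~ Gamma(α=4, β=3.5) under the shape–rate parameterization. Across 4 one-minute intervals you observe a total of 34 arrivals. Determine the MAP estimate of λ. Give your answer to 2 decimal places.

Σxᵢ = 34, n = 4.
Posterior ∝ λ^3e^(−3.5λ) · λ^34e^(−4λ) = λ^37e^(−7.5λ), i.e. Gamma(shape=38, rate=7.5).
The mode of a Gamma(a, b) with a ≥ 1 (shape–rate) is (a−1)/b = 37/7.5 ≈ 4.93.

λ̂_MAP = 4.93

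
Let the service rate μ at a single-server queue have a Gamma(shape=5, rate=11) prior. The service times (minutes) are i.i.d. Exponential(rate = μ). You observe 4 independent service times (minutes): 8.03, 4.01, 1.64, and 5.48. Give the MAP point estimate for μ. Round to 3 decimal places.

The Exponential(rate=μ) likelihood is ∝ μ^n e^(−μΣtᵢ). Here n = 4 and Σtᵢ = 8.03 + 4.01 + 1.64 + 5.48 = 19.16.
Posterior ∝ μ^4e^(−11μ) · μ^4e^(−19.16μ) = μ^8e^(−30.16μ), i.e. Gamma(9, 30.16).
Mode = (a−1)/b = 8/30.16 ≈ 0.265.

μ̂_MAP = 0.265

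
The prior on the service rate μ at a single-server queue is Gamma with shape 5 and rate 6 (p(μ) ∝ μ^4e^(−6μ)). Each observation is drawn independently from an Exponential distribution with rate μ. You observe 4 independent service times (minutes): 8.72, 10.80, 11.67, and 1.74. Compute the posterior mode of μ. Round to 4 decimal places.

The Exponential(rate=μ) likelihood is ∝ μ^n e^(−μΣtᵢ). Here n = 4 and Σtᵢ = 8.72 + 10.80 + 11.67 + 1.74 = 32.93.
Posterior ∝ μ^4e^(−6μ) · μ^4e^(−32.93μ) = μ^8e^(−38.93μ), i.e. Gamma(9, 38.93).
Mode = (a−1)/b = 8/38.93 ≈ 0.2055.

μ̂_MAP = 0.2055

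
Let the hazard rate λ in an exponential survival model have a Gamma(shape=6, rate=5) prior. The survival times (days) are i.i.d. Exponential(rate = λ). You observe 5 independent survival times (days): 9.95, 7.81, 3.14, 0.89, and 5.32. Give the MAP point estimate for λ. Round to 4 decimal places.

The Exponential(rate=λ) likelihood is ∝ λ^n e^(−λΣtᵢ). Here n = 5 and Σtᵢ = 9.95 + 7.81 + 3.14 + 0.89 + 5.32 = 27.11.
Posterior ∝ λ^5e^(−5λ) · λ^5e^(−27.11λ) = λ^10e^(−32.11λ), i.e. Gamma(11, 32.11).
Mode = (a−1)/b = 10/32.11 ≈ 0.3114.

λ̂_MAP = 0.3114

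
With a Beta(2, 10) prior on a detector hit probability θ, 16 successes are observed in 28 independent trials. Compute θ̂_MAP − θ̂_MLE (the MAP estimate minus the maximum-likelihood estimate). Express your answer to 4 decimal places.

MAP − MLE = -0.1241

Posterior is Beta(18, 22); MAP = (18−1)/(40−2) = 17/38 ≈ 0.44737.
MLE ignores the prior: θ̂_MLE = k/n = 16/28 ≈ 0.57143.
Difference = 17/38 − 16/28 = -33/266 ≈ -0.1241.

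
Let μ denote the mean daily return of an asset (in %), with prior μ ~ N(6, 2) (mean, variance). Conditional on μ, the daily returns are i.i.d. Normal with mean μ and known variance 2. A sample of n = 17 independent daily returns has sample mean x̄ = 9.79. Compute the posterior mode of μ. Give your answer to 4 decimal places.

n = 17, x̄ = 9.79.
For a Normal prior and Normal likelihood with known variance, the posterior is Normal; its mode equals its mean, the precision-weighted average.
Prior precision 1/σ₀² = 1/2 = 0.5; data precision n/σ² = 17/2 = 8.5.
μ̂ = (0.5·6 + 8.5·9.79) / (0.5 + 8.5) = 86.215/9 = 17243/1800 ≈ 9.5794.

μ̂_MAP = 9.5794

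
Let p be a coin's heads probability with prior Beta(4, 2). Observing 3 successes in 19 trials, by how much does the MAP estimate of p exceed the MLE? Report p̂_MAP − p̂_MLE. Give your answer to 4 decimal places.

Posterior is Beta(7, 18); MAP = (7−1)/(25−2) = 6/23 ≈ 0.26087.
MLE ignores the prior: p̂_MLE = k/n = 3/19 ≈ 0.15789.
Difference = 6/23 − 3/19 = 45/437 ≈ 0.1030.

MAP − MLE = 0.1030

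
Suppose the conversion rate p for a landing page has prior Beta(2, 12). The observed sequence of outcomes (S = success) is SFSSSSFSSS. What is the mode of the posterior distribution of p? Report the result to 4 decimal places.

p̂_MAP = 0.4091

Prior: Beta(2, 12).
Data: 8 successes in 10 trials (from the sequence). The binomial likelihood contributes p^8(1−p)^2, so the posterior is Beta(2+8, 12+2) = Beta(10, 14).
For Beta(a, b) with a, b > 1 the mode is (a−1)/(a+b−2) = 9/22 ≈ 0.4091.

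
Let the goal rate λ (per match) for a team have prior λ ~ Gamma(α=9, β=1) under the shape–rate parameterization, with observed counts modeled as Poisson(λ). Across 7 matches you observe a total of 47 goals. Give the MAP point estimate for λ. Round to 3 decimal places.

λ̂_MAP = 6.875

Σxᵢ = 47, n = 7.
Posterior ∝ λ^8e^(−1λ) · λ^47e^(−7λ) = λ^55e^(−8λ), i.e. Gamma(shape=56, rate=8).
The mode of a Gamma(a, b) with a ≥ 1 (shape–rate) is (a−1)/b = 55/8 ≈ 6.875.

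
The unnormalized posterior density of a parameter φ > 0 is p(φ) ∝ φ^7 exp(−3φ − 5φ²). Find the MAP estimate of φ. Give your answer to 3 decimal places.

φ̂_MAP = 0.700

ℓ'(φ) = 7/φ − 3 − 10φ. Setting this to zero and multiplying by φ: 10φ² + 3φ − 7 = 0.
φ = (−3 + √(3² + 4·10·7)) / (2·10) = (−3 + √289) / 20 = (−3 + 17)/20 = 7/10.
ℓ''(φ) = −7/φ² − 10 < 0, confirming a maximum.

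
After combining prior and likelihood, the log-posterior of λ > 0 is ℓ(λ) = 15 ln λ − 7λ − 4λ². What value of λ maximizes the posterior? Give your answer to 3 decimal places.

ℓ'(λ) = 15/λ − 7 − 8λ. Setting this to zero and multiplying by λ: 8λ² + 7λ − 15 = 0.
λ = (−7 + √(7² + 4·8·15)) / (2·8) = (−7 + √529) / 16 = (−7 + 23)/16 = 1.
ℓ''(λ) = −15/λ² − 8 < 0, confirming a maximum.

λ̂_MAP = 1.000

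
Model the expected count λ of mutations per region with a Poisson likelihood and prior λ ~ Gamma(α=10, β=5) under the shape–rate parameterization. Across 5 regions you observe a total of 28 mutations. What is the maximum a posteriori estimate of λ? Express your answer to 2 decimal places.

λ̂_MAP = 3.70

Σxᵢ = 28, n = 5.
Posterior ∝ λ^9e^(−5λ) · λ^28e^(−5λ) = λ^37e^(−10λ), i.e. Gamma(shape=38, rate=10).
The mode of a Gamma(a, b) with a ≥ 1 (shape–rate) is (a−1)/b = 37/10 ≈ 3.70.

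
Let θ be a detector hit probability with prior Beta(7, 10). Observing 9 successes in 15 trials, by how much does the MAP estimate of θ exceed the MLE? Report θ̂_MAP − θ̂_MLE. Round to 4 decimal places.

MAP − MLE = -0.1000

Posterior is Beta(16, 16); MAP = (16−1)/(32−2) = 15/30 ≈ 0.50000.
MLE ignores the prior: θ̂_MLE = k/n = 9/15 ≈ 0.60000.
Difference = 15/30 − 9/15 = -1/10 ≈ -0.1000.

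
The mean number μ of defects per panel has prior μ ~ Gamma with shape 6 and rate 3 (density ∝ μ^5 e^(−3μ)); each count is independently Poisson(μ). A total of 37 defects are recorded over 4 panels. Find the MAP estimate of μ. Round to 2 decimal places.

μ̂_MAP = 6.00

Σxᵢ = 37, n = 4.
Posterior ∝ μ^5e^(−3μ) · μ^37e^(−4μ) = μ^42e^(−7μ), i.e. Gamma(shape=43, rate=7).
The mode of a Gamma(a, b) with a ≥ 1 (shape–rate) is (a−1)/b = 42/7 ≈ 6.00.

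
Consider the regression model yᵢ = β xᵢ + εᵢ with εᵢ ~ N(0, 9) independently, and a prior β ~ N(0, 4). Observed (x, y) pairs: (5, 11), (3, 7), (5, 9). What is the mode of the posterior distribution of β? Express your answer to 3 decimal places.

log p(β | y) = −Σ(yᵢ − βxᵢ)²/(2·9) − β²/(2·4) + const.
Setting the derivative to zero: Σxᵢ(yᵢ − βxᵢ)/9 − β/4 = 0, so β = Σxᵢyᵢ / (Σxᵢ² + σ²/τ²).
Σxᵢyᵢ = 5·11 + 3·7 + 5·9 = 121; Σxᵢ² = 59; σ²/τ² = 2.25.
β̂_MAP = 121 / (59 + 2.25) = 121/61.25 ≈ 1.976.

β̂_MAP = 1.976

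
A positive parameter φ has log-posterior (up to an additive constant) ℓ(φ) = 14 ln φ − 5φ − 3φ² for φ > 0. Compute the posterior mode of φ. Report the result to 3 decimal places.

φ̂_MAP = 1.167

ℓ'(φ) = 14/φ − 5 − 6φ. Setting this to zero and multiplying by φ: 6φ² + 5φ − 14 = 0.
φ = (−5 + √(5² + 4·6·14)) / (2·6) = (−5 + √361) / 12 = (−5 + 19)/12 = 7/6.
ℓ''(φ) = −14/φ² − 6 < 0, confirming a maximum.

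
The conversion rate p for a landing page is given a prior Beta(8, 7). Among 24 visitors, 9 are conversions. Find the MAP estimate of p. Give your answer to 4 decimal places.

p̂_MAP = 0.4324

Prior: Beta(8, 7).
Data: 9 successes in 24 trials. The binomial likelihood contributes p^9(1−p)^15, so the posterior is Beta(8+9, 7+15) = Beta(17, 22).
For Beta(a, b) with a, b > 1 the mode is (a−1)/(a+b−2) = 16/37 ≈ 0.4324.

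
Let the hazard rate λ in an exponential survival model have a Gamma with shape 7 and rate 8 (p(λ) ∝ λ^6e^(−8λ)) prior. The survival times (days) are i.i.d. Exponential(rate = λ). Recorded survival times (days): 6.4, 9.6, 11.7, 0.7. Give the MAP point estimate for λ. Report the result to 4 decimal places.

The Exponential(rate=λ) likelihood is ∝ λ^n e^(−λΣtᵢ). Here n = 4 and Σtᵢ = 6.4 + 9.6 + 11.7 + 0.7 = 28.4.
Posterior ∝ λ^6e^(−8λ) · λ^4e^(−28.4λ) = λ^10e^(−36.4λ), i.e. Gamma(11, 36.4).
Mode = (a−1)/b = 10/36.4 ≈ 0.2747.

λ̂_MAP = 0.2747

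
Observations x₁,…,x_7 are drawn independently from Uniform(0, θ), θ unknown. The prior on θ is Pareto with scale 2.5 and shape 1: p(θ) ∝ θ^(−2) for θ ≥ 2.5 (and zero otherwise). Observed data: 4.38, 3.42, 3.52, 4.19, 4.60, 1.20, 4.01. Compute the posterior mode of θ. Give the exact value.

θ̂_MAP = 4.60

The Uniform(0, θ) likelihood is θ^(−n) for θ ≥ max(xᵢ), zero otherwise. Here max(xᵢ) = 4.60.
Posterior ∝ θ^(−2) · θ^(−7) = θ^(−9) on θ ≥ max(2.5, 4.60) = 4.60.
This density is strictly decreasing in θ, so the posterior mode lies at the lower boundary of the support.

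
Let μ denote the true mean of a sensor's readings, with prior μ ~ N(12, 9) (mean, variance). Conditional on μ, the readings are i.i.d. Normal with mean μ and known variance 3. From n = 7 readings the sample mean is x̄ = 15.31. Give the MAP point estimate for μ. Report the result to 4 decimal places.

n = 7, x̄ = 15.31.
For a Normal prior and Normal likelihood with known variance, the posterior is Normal; its mode equals its mean, the precision-weighted average.
Prior precision 1/σ₀² = 1/9; data precision n/σ² = 7/3.
μ̂ = ((1/9)·12 + (7/3)·15.31) / (1/9 + 7/3) = (11117/300)/(22/9) = 33351/2200 ≈ 15.1595.

μ̂_MAP = 15.1595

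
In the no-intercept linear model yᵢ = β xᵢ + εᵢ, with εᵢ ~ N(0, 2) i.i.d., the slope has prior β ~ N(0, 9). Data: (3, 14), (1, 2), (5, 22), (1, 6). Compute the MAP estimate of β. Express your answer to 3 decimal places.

β̂_MAP = 4.417

log p(β | y) = −Σ(yᵢ − βxᵢ)²/(2·2) − β²/(2·9) + const.
Setting the derivative to zero: Σxᵢ(yᵢ − βxᵢ)/2 − β/9 = 0, so β = Σxᵢyᵢ / (Σxᵢ² + σ²/τ²).
Σxᵢyᵢ = 3·14 + 1·2 + 5·22 + 1·6 = 160; Σxᵢ² = 36; σ²/τ² = 2/9.
β̂_MAP = 160 / (36 + 2/9) = 160/(326/9) = 720/163 ≈ 4.417.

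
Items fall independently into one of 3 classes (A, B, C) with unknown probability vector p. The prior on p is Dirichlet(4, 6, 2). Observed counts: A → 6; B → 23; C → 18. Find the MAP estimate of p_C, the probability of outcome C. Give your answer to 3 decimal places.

MAP estimate of p_C = 0.339

The posterior is Dirichlet(αᵢ + nᵢ) = Dirichlet(10, 29, 20).
For a Dirichlet(a₁,…,a_K) with all aᵢ > 1, the mode has j-th component (aⱼ − 1)/(Σaᵢ − K).
Here Σaᵢ = 59 and K = 3, so p_C = (20 − 1)/(59 − 3) = 19/56 ≈ 0.339.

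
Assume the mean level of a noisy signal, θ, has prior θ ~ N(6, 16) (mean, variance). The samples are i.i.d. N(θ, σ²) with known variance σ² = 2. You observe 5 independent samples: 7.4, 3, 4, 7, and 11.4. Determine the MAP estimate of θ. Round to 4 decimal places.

θ̂_MAP = 6.5463

n = 5; x̄ = (7.4 + 3 + 4 + 7 + 11.4)/5 = 32.8/5 = 6.56.
For a Normal prior and Normal likelihood with known variance, the posterior is Normal; its mode equals its mean, the precision-weighted average.
Prior precision 1/σ₀² = 1/16 = 0.0625; data precision n/σ² = 5/2 = 2.5.
θ̂ = (0.0625·6 + 2.5·6.56) / (0.0625 + 2.5) = 16.775/2.5625 = 1342/205 ≈ 6.5463.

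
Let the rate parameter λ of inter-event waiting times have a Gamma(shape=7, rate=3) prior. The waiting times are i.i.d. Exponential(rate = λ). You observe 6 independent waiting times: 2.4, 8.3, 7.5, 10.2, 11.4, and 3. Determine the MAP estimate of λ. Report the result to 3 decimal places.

The Exponential(rate=λ) likelihood is ∝ λ^n e^(−λΣtᵢ). Here n = 6 and Σtᵢ = 2.4 + 8.3 + 7.5 + 10.2 + 11.4 + 3 = 42.8.
Posterior ∝ λ^6e^(−3λ) · λ^6e^(−42.8λ) = λ^12e^(−45.8λ), i.e. Gamma(13, 45.8).
Mode = (a−1)/b = 12/45.8 ≈ 0.262.

λ̂_MAP = 0.262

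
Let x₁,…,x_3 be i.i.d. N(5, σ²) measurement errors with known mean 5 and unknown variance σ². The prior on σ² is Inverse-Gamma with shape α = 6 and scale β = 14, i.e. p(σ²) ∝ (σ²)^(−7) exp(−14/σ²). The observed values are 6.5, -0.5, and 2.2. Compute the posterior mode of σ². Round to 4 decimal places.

σ̂²_MAP = 4.0200

Sum of squared deviations about the known mean: SS = (6.5−5)² + (-0.5−5)² + (2.2−5)² = 40.34.
The Normal likelihood contributes (σ²)^(−n/2) exp(−SS/(2σ²)), so the posterior is Inverse-Gamma(α + n/2, β + SS/2) = Inverse-Gamma(7.5, 34.17).
The mode of Inverse-Gamma(a, b) is b/(a+1) = 34.17/8.5 ≈ 4.0200.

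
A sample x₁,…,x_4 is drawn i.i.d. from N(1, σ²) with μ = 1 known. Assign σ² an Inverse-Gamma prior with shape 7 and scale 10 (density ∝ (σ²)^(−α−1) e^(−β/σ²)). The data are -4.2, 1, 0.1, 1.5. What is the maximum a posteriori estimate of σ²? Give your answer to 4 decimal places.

Sum of squared deviations about the known mean: SS = (-4.2−1)² + (1−1)² + (0.1−1)² + (1.5−1)² = 28.1.
The Normal likelihood contributes (σ²)^(−n/2) exp(−SS/(2σ²)), so the posterior is Inverse-Gamma(α + n/2, β + SS/2) = Inverse-Gamma(9, 24.05).
The mode of Inverse-Gamma(a, b) is b/(a+1) = 24.05/10 ≈ 2.4050.

σ̂²_MAP = 2.4050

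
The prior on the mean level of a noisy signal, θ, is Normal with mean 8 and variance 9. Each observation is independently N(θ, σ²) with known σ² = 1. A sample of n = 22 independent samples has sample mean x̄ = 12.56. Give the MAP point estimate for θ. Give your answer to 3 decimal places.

θ̂_MAP = 12.537

n = 22, x̄ = 12.56.
For a Normal prior and Normal likelihood with known variance, the posterior is Normal; its mode equals its mean, the precision-weighted average.
Prior precision 1/σ₀² = 1/9; data precision n/σ² = 22/1 = 22.
θ̂ = ((1/9)·8 + 22·12.56) / (1/9 + 22) = (62372/225)/(199/9) = 62372/4975 ≈ 12.537.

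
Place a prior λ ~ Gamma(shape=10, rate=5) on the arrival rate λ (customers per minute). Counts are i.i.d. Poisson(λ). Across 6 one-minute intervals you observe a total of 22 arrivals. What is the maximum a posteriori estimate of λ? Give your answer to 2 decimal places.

Σxᵢ = 22, n = 6.
Posterior ∝ λ^9e^(−5λ) · λ^22e^(−6λ) = λ^31e^(−11λ), i.e. Gamma(shape=32, rate=11).
The mode of a Gamma(a, b) with a ≥ 1 (shape–rate) is (a−1)/b = 31/11 ≈ 2.82.

λ̂_MAP = 2.82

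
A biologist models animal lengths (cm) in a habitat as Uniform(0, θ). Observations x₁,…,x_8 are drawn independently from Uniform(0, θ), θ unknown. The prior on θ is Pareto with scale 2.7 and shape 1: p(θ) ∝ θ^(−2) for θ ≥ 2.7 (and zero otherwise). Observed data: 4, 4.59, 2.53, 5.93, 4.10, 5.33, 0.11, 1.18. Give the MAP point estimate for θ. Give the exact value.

The Uniform(0, θ) likelihood is θ^(−n) for θ ≥ max(xᵢ), zero otherwise. Here max(xᵢ) = 5.93.
Posterior ∝ θ^(−2) · θ^(−8) = θ^(−10) on θ ≥ max(2.7, 5.93) = 5.93.
This density is strictly decreasing in θ, so the posterior mode lies at the lower boundary of the support.

θ̂_MAP = 5.93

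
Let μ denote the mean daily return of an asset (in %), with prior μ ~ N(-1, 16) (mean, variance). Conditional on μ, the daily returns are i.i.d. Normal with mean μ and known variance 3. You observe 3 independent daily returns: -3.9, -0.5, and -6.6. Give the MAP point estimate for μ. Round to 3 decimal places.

n = 3; x̄ = ((-3.9) + (-0.5) + (-6.6))/3 = -11/3 = -11/3 ≈ -3.6667.
For a Normal prior and Normal likelihood with known variance, the posterior is Normal; its mode equals its mean, the precision-weighted average.
Prior precision 1/σ₀² = 1/16 = 0.0625; data precision n/σ² = 3/3 = 1.
μ̂ = (0.0625·(-1) + 1·(-11/3)) / (0.0625 + 1) = (-179/48)/1.0625 = -179/51 ≈ -3.510.

μ̂_MAP = -3.510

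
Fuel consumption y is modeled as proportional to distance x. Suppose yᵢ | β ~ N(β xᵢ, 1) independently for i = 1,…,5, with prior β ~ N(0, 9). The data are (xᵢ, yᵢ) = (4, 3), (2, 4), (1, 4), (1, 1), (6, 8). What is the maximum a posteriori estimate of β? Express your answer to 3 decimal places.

β̂_MAP = 1.256

log p(β | y) = −Σ(yᵢ − βxᵢ)²/(2·1) − β²/(2·9) + const.
Setting the derivative to zero: Σxᵢ(yᵢ − βxᵢ)/1 − β/9 = 0, so β = Σxᵢyᵢ / (Σxᵢ² + σ²/τ²).
Σxᵢyᵢ = 4·3 + 2·4 + 1·4 + 1·1 + 6·8 = 73; Σxᵢ² = 58; σ²/τ² = 1/9.
β̂_MAP = 73 / (58 + 1/9) = 73/(523/9) = 657/523 ≈ 1.256.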